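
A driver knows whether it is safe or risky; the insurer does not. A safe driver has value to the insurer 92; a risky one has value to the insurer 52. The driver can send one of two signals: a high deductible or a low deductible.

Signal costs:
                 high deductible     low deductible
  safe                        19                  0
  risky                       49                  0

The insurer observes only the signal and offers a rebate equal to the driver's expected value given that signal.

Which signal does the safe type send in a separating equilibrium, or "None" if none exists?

Try safe → high deductible, risky → low deductible:
  Under separation the insurer infers type exactly: high deductible → safe (pays 92), low deductible → risky (pays 52).
  Safe: high deductible gives 92 − 19 = 73; low deductible gives 52 − 0 = 52. No deviation. ✓
  Risky: low deductible gives 52 − 0 = 52; high deductible gives 92 − 49 = 43. No deviation. ✓
Both hold — the safe type sends high deductible.

high deductible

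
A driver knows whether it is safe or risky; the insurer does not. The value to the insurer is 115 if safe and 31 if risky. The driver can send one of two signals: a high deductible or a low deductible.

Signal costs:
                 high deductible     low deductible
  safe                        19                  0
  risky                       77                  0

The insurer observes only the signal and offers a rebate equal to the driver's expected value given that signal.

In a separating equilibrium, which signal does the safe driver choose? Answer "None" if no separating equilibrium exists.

None

Try safe → high deductible, risky → low deductible:
  Under separation the insurer infers type exactly: high deductible → safe (pays 115), low deductible → risky (pays 31).
  Safe: high deductible gives 115 − 19 = 96; low deductible gives 31 − 0 = 31. No deviation. ✓
  Risky: low deductible gives 31 − 0 = 31; high deductible gives 115 − 77 = 38. Would deviate. ✗
Try safe → low deductible, risky → high deductible:
  Under separation the insurer infers type exactly: low deductible → safe (pays 115), high deductible → risky (pays 31).
  Safe: low deductible gives 115 − 0 = 115; high deductible gives 31 − 19 = 12. No deviation. ✓
  Risky: high deductible gives 31 − 77 = -46; low deductible gives 115 − 0 = 115. Would deviate. ✗
Neither assignment is incentive-compatible.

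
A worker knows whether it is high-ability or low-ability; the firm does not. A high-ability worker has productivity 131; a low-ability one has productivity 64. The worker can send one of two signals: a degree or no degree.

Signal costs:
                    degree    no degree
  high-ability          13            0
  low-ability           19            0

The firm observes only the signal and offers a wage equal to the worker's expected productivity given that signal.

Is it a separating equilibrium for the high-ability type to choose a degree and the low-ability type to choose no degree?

No

If types separate, degree earns payment 131 and no degree earns 64.
High-ability: degree gives 131 − 13 = 118; no degree gives 64 − 0 = 64. No deviation. ✓
Low-ability: no degree gives 64 − 0 = 64; degree gives 131 − 19 = 112. Would deviate. ✗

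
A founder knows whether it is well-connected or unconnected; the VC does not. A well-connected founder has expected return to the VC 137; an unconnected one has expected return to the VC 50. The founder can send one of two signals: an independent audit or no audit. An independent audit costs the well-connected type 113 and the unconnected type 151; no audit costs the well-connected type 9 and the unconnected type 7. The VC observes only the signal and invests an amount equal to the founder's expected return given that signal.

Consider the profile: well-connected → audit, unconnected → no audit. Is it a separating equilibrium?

If types separate, audit earns payment 137 and no audit earns 50.
Well-connected: audit gives 137 − 113 = 24; no audit gives 50 − 9 = 41. Would deviate. ✗
Unconnected: no audit gives 50 − 7 = 43; audit gives 137 − 151 = -14. No deviation. ✓

No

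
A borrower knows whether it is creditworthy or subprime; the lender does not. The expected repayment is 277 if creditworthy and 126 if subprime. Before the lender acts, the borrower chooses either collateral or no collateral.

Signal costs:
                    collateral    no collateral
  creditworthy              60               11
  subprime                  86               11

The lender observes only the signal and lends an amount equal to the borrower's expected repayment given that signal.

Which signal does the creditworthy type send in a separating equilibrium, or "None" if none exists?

Try creditworthy → collateral, subprime → no collateral:
  If types separate, collateral earns payment 277 and no collateral earns 126.
  Creditworthy: collateral gives 277 − 60 = 217; no collateral gives 126 − 11 = 115. No deviation. ✓
  Subprime: no collateral gives 126 − 11 = 115; collateral gives 277 − 86 = 191. Would deviate. ✗
Try creditworthy → no collateral, subprime → collateral:
  If types separate, no collateral earns payment 277 and collateral earns 126.
  Creditworthy: no collateral gives 277 − 11 = 266; collateral gives 126 − 60 = 66. No deviation. ✓
  Subprime: collateral gives 126 − 86 = 40; no collateral gives 277 − 11 = 266. Would deviate. ✗
Neither assignment is incentive-compatible.

None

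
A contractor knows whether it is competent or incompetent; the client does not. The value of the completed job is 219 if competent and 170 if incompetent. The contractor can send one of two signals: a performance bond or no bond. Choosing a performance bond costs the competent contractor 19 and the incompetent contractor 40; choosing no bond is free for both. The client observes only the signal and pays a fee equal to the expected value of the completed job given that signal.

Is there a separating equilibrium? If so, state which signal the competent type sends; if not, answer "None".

Try competent → bond, incompetent → no bond:
  If types separate, bond earns payment 219 and no bond earns 170.
  Competent: bond gives 219 − 19 = 200; no bond gives 170 − 0 = 170. No deviation. ✓
  Incompetent: no bond gives 170 − 0 = 170; bond gives 219 − 40 = 179. Would deviate. ✗
Try competent → no bond, incompetent → bond:
  If types separate, no bond earns payment 219 and bond earns 170.
  Competent: no bond gives 219 − 0 = 219; bond gives 170 − 19 = 151. No deviation. ✓
  Incompetent: bond gives 170 − 40 = 130; no bond gives 219 − 0 = 219. Would deviate. ✗
Neither assignment is incentive-compatible.

None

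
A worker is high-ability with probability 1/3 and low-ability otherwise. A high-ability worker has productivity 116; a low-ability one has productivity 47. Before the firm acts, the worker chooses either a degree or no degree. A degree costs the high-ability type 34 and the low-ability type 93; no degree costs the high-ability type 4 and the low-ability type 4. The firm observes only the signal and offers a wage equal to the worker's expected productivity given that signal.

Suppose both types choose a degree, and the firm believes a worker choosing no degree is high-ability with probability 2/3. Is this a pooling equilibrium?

No

On the equilibrium path (degree) the firm holds the prior 1/3 and pays 1/3·116 + 2/3·47 = 70. Off-path (no degree) belief 2/3 gives 2/3·116 + 1/3·47 = 93.
High-ability: degree gives 70 − 34 = 36; no degree gives 93 − 4 = 89. Deviates. ✗
Low-ability: degree gives 70 − 93 = -23; no degree gives 93 − 4 = 89. Deviates. ✗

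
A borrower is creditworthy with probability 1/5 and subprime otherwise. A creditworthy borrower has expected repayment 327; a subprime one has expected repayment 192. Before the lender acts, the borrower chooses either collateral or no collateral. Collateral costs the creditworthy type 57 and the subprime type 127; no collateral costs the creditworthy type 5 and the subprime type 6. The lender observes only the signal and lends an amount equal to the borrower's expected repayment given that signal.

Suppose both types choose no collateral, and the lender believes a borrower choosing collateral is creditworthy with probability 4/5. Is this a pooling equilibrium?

On the equilibrium path (no collateral) the lender holds the prior 1/5 and pays 1/5·327 + 4/5·192 = 219. Off-path (collateral) belief 4/5 gives 4/5·327 + 1/5·192 = 300.
Creditworthy: no collateral gives 219 − 5 = 214; collateral gives 300 − 57 = 243. Deviates. ✗
Subprime: no collateral gives 219 − 6 = 213; collateral gives 300 − 127 = 173. Stays. ✓

No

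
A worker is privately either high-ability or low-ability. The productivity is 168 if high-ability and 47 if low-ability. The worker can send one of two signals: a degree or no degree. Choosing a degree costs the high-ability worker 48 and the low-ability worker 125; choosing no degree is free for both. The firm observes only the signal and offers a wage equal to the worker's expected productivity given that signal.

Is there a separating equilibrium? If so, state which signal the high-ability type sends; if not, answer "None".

Try high-ability → degree, low-ability → no degree:
  If types separate, degree earns payment 168 and no degree earns 47.
  High-ability: degree gives 168 − 48 = 120; no degree gives 47 − 0 = 47. No deviation. ✓
  Low-ability: no degree gives 47 − 0 = 47; degree gives 168 − 125 = 43. No deviation. ✓
Both hold — the high-ability type sends degree.

degree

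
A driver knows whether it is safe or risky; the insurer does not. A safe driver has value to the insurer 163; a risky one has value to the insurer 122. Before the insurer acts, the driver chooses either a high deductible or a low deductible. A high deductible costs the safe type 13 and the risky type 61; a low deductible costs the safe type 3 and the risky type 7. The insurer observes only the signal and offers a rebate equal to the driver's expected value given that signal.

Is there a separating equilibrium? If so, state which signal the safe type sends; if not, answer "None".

Try safe → high deductible, risky → low deductible:
  Under separation the insurer infers type exactly: high deductible → safe (pays 163), low deductible → risky (pays 122).
  Safe: high deductible gives 163 − 13 = 150; low deductible gives 122 − 3 = 119. No deviation. ✓
  Risky: low deductible gives 122 − 7 = 115; high deductible gives 163 − 61 = 102. No deviation. ✓
Both hold — the safe type sends high deductible.

high deductible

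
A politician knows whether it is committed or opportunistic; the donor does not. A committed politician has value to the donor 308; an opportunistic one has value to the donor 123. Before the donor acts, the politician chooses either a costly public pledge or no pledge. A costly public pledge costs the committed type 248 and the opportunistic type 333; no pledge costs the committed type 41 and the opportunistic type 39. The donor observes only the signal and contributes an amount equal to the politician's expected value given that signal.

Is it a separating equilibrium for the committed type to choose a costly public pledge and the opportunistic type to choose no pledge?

If types separate, pledge earns payment 308 and no pledge earns 123.
Committed: pledge gives 308 − 248 = 60; no pledge gives 123 − 41 = 82. Would deviate. ✗
Opportunistic: no pledge gives 123 − 39 = 84; pledge gives 308 − 333 = -25. No deviation. ✓

No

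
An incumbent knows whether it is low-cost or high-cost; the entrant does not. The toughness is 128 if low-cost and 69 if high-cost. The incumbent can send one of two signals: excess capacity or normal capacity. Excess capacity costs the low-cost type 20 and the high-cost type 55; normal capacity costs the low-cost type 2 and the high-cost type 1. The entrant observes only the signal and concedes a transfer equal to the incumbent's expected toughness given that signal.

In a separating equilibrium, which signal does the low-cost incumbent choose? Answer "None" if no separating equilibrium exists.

Try low-cost → excess capacity, high-cost → normal capacity:
  If types separate, excess capacity earns payment 128 and normal capacity earns 69.
  Low-cost: excess capacity gives 128 − 20 = 108; normal capacity gives 69 − 2 = 67. No deviation. ✓
  High-cost: normal capacity gives 69 − 1 = 68; excess capacity gives 128 − 55 = 73. Would deviate. ✗
Try low-cost → normal capacity, high-cost → excess capacity:
  If types separate, normal capacity earns payment 128 and excess capacity earns 69.
  Low-cost: normal capacity gives 128 − 2 = 126; excess capacity gives 69 − 20 = 49. No deviation. ✓
  High-cost: excess capacity gives 69 − 55 = 14; normal capacity gives 128 − 1 = 127. Would deviate. ✗
Neither assignment is incentive-compatible.

None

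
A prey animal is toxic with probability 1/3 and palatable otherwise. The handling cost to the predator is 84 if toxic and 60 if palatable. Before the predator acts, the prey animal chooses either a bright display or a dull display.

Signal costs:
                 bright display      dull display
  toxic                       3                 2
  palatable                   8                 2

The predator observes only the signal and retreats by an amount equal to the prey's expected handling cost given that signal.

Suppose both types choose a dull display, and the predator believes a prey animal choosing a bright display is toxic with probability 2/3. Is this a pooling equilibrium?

No

On the equilibrium path (dull display) the predator holds the prior 1/3 and pays 1/3·84 + 2/3·60 = 68. Off-path (bright display) belief 2/3 gives 2/3·84 + 1/3·60 = 76.
Toxic: dull display gives 68 − 2 = 66; bright display gives 76 − 3 = 73. Deviates. ✗
Palatable: dull display gives 68 − 2 = 66; bright display gives 76 − 8 = 68. Deviates. ✗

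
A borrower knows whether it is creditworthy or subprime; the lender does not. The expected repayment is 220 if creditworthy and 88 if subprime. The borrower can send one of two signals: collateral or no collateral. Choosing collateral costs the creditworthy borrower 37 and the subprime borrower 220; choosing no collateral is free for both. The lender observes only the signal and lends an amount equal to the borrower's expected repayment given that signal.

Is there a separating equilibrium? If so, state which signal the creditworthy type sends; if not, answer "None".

collateral

Try creditworthy → collateral, subprime → no collateral:
  If types separate, collateral earns payment 220 and no collateral earns 88.
  Creditworthy: collateral gives 220 − 37 = 183; no collateral gives 88 − 0 = 88. No deviation. ✓
  Subprime: no collateral gives 88 − 0 = 88; collateral gives 220 − 220 = 0. No deviation. ✓
Both hold — the creditworthy type sends collateral.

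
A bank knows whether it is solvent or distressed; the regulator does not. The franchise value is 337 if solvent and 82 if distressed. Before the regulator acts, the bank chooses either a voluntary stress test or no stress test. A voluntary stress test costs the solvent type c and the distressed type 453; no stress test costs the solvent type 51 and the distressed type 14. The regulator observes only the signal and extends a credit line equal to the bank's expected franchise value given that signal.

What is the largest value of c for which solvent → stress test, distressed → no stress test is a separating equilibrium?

306

Under separation: stress test → solvent (pays 337); no stress test → distressed (pays 82).
Distressed: 82 − 14 = 68 ≥ 337 − 453 = -116. Holds regardless of c. ✓
Solvent: 337 − c ≥ 82 − 51, so c ≤ 337 − 31 = 306.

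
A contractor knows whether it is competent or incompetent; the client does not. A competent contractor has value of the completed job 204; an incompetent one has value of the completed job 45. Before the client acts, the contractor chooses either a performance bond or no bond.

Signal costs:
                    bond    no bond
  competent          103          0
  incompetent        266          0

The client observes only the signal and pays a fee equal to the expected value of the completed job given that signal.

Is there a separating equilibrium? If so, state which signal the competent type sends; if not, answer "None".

bond

Try competent → bond, incompetent → no bond:
  If types separate, bond earns payment 204 and no bond earns 45.
  Competent: bond gives 204 − 103 = 101; no bond gives 45 − 0 = 45. No deviation. ✓
  Incompetent: no bond gives 45 − 0 = 45; bond gives 204 − 266 = -62. No deviation. ✓
Both hold — the competent type sends bond.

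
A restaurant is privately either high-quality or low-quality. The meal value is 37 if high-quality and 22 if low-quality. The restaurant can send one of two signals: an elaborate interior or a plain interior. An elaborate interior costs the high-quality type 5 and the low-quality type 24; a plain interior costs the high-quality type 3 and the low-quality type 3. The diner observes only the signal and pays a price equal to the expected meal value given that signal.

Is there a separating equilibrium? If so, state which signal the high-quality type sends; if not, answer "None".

elaborate interior

Try high-quality → elaborate interior, low-quality → plain interior:
  Under separation the diner infers type exactly: elaborate interior → high-quality (pays 37), plain interior → low-quality (pays 22).
  High-quality: elaborate interior gives 37 − 5 = 32; plain interior gives 22 − 3 = 19. No deviation. ✓
  Low-quality: plain interior gives 22 − 3 = 19; elaborate interior gives 37 − 24 = 13. No deviation. ✓
Both hold — the high-quality type sends elaborate interior.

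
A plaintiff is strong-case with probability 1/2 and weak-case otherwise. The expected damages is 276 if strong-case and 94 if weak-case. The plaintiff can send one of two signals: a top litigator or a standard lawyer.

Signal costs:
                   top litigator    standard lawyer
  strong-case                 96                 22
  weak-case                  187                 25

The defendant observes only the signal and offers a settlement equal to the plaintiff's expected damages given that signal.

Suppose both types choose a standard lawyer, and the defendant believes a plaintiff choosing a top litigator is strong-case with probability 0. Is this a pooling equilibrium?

Yes

On the equilibrium path (standard lawyer) the defendant holds the prior 1/2 and pays 1/2·276 + 1/2·94 = 185. Off-path (top litigator) belief 0 gives 0·276 + 1·94 = 94.
Strong-case: standard lawyer gives 185 − 22 = 163; top litigator gives 94 − 96 = -2. Stays. ✓
Weak-case: standard lawyer gives 185 − 25 = 160; top litigator gives 94 − 187 = -93. Stays. ✓
Beliefs are Bayes-consistent on-path and both types best-respond.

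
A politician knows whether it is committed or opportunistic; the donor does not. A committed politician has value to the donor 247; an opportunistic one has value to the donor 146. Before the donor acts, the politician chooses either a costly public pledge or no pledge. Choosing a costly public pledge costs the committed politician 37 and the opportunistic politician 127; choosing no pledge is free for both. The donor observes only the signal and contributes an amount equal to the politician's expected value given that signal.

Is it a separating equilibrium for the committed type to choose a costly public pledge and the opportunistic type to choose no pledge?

Yes

If types separate, pledge earns payment 247 and no pledge earns 146.
Committed: pledge gives 247 − 37 = 210; no pledge gives 146 − 0 = 146. No deviation. ✓
Opportunistic: no pledge gives 146 − 0 = 146; pledge gives 247 − 127 = 120. No deviation. ✓
Neither type gains from mimicking the other.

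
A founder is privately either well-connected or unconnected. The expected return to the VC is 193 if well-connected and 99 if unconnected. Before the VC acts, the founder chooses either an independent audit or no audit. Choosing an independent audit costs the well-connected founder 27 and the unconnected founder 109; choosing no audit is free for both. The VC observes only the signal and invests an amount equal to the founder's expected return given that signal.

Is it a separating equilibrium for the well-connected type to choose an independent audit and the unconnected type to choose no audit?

If types separate, audit earns payment 193 and no audit earns 99.
Well-connected: audit gives 193 − 27 = 166; no audit gives 99 − 0 = 99. No deviation. ✓
Unconnected: no audit gives 99 − 0 = 99; audit gives 193 − 109 = 84. No deviation. ✓
Neither type gains from mimicking the other.

Yes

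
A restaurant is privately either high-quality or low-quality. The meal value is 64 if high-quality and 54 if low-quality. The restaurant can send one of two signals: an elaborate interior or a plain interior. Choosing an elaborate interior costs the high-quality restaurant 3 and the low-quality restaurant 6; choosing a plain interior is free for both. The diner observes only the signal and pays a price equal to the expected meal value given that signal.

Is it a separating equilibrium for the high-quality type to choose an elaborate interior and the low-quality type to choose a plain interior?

If types separate, elaborate interior earns payment 64 and plain interior earns 54.
High-quality: elaborate interior gives 64 − 3 = 61; plain interior gives 54 − 0 = 54. No deviation. ✓
Low-quality: plain interior gives 54 − 0 = 54; elaborate interior gives 64 − 6 = 58. Would deviate. ✗

No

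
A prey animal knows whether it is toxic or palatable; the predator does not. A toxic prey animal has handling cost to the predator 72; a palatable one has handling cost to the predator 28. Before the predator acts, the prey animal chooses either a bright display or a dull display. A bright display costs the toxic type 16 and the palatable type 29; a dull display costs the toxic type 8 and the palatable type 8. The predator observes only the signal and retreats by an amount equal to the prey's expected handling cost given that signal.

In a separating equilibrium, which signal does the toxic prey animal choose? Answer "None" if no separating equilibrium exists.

None

Try toxic → bright display, palatable → dull display:
  Under separation the predator infers type exactly: bright display → toxic (pays 72), dull display → palatable (pays 28).
  Toxic: bright display gives 72 − 16 = 56; dull display gives 28 − 8 = 20. No deviation. ✓
  Palatable: dull display gives 28 − 8 = 20; bright display gives 72 − 29 = 43. Would deviate. ✗
Try toxic → dull display, palatable → bright display:
  Under separation the predator infers type exactly: dull display → toxic (pays 72), bright display → palatable (pays 28).
  Toxic: dull display gives 72 − 8 = 64; bright display gives 28 − 16 = 12. No deviation. ✓
  Palatable: bright display gives 28 − 29 = -1; dull display gives 72 − 8 = 64. Would deviate. ✗
Neither assignment is incentive-compatible.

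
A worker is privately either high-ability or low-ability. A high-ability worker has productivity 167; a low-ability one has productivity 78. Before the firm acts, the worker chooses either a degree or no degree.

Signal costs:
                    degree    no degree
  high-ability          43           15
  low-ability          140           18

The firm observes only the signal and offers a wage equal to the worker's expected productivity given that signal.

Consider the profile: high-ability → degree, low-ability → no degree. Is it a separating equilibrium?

Yes

Under separation the firm infers type exactly: degree → high-ability (pays 167), no degree → low-ability (pays 78).
High-ability: degree gives 167 − 43 = 124; no degree gives 78 − 15 = 63. No deviation. ✓
Low-ability: no degree gives 78 − 18 = 60; degree gives 167 − 140 = 27. No deviation. ✓
Both incentive constraints hold.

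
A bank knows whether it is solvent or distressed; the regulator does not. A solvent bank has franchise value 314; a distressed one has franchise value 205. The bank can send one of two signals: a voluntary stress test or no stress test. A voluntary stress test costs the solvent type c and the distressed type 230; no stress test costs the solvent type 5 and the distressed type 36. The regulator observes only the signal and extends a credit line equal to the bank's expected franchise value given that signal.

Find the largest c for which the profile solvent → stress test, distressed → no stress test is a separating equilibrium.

114

Under separation: stress test → solvent (pays 314); no stress test → distressed (pays 205).
Distressed: 205 − 36 = 169 ≥ 314 − 230 = 84. Holds regardless of c. ✓
Solvent: 314 − c ≥ 205 − 5, so c ≤ 314 − 200 = 114.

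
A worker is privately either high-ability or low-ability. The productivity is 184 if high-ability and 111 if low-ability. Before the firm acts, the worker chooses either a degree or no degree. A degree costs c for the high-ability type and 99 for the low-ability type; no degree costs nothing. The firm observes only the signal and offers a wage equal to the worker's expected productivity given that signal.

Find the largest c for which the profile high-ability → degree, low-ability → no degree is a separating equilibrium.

Under separation: degree → high-ability (pays 184); no degree → low-ability (pays 111).
Low-ability: 111 − 0 = 111 ≥ 184 − 99 = 85. Holds regardless of c. ✓
High-ability: 184 − c ≥ 111 − 0, so c ≤ 184 − 111 = 73.

73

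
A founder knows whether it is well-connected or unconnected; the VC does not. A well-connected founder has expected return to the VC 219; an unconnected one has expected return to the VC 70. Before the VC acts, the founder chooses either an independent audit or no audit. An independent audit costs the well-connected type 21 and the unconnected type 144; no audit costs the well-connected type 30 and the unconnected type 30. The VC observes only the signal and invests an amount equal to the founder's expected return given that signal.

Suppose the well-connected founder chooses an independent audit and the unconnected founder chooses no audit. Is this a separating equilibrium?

No

If types separate, audit earns payment 219 and no audit earns 70.
Well-connected: audit gives 219 − 21 = 198; no audit gives 70 − 30 = 40. No deviation. ✓
Unconnected: no audit gives 70 − 30 = 40; audit gives 219 − 144 = 75. Would deviate. ✗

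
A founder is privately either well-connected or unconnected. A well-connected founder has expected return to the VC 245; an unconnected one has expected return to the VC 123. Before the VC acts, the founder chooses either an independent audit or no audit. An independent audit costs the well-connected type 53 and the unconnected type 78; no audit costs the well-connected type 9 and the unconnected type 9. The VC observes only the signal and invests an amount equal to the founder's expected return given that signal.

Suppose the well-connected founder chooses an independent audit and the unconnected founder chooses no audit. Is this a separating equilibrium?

No

If types separate, audit earns payment 245 and no audit earns 123.
Well-connected: audit gives 245 − 53 = 192; no audit gives 123 − 9 = 114. No deviation. ✓
Unconnected: no audit gives 123 − 9 = 114; audit gives 245 − 78 = 167. Would deviate. ✗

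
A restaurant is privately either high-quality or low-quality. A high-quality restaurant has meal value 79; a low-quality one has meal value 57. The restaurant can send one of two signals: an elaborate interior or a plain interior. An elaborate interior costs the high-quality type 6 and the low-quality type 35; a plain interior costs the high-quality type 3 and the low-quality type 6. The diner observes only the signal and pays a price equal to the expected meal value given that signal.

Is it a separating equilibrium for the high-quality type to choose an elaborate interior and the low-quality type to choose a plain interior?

Yes

If types separate, elaborate interior earns payment 79 and plain interior earns 57.
High-quality: elaborate interior gives 79 − 6 = 73; plain interior gives 57 − 3 = 54. No deviation. ✓
Low-quality: plain interior gives 57 − 6 = 51; elaborate interior gives 79 − 35 = 44. No deviation. ✓
Both incentive constraints hold.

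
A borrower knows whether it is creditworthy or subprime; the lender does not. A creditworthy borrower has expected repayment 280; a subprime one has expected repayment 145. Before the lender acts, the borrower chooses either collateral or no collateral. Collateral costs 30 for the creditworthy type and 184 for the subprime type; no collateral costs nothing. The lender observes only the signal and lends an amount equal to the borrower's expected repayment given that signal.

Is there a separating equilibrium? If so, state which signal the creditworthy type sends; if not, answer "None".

Try creditworthy → collateral, subprime → no collateral:
  If types separate, collateral earns payment 280 and no collateral earns 145.
  Creditworthy: collateral gives 280 − 30 = 250; no collateral gives 145 − 0 = 145. No deviation. ✓
  Subprime: no collateral gives 145 − 0 = 145; collateral gives 280 − 184 = 96. No deviation. ✓
Both hold — the creditworthy type sends collateral.

collateral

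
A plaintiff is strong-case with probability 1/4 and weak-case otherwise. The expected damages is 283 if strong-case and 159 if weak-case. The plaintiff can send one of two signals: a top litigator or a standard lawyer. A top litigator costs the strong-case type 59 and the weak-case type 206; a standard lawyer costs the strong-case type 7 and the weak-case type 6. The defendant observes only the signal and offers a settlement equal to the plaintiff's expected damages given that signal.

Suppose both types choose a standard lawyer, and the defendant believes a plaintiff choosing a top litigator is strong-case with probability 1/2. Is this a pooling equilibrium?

On the equilibrium path (standard lawyer) the defendant holds the prior 1/4 and pays 1/4·283 + 3/4·159 = 190. Off-path (top litigator) belief 1/2 gives 1/2·283 + 1/2·159 = 221.
Strong-case: standard lawyer gives 190 − 7 = 183; top litigator gives 221 − 59 = 162. Stays. ✓
Weak-case: standard lawyer gives 190 − 6 = 184; top litigator gives 221 − 206 = 15. Stays. ✓
Beliefs are Bayes-consistent on-path and both types best-respond.

Yes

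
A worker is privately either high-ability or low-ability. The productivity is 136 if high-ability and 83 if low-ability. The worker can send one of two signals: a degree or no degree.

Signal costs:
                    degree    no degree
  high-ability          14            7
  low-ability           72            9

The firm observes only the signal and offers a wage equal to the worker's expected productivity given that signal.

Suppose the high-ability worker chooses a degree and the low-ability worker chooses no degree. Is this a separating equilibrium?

Yes

If types separate, degree earns payment 136 and no degree earns 83.
High-ability: degree gives 136 − 14 = 122; no degree gives 83 − 7 = 76. No deviation. ✓
Low-ability: no degree gives 83 − 9 = 74; degree gives 136 − 72 = 64. No deviation. ✓
Both incentive constraints hold.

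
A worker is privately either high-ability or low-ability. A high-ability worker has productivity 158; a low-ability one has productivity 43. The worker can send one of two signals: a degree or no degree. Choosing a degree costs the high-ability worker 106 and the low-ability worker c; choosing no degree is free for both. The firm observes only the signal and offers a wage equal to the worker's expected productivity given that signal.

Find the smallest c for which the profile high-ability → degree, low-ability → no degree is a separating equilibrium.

115

Under separation: degree → high-ability (pays 158); no degree → low-ability (pays 43).
High-ability: 158 − 106 = 52 ≥ 43 − 0 = 43. Holds regardless of c. ✓
Low-ability: 43 − 0 ≥ 158 − c, so c ≥ 158 − 43 = 115.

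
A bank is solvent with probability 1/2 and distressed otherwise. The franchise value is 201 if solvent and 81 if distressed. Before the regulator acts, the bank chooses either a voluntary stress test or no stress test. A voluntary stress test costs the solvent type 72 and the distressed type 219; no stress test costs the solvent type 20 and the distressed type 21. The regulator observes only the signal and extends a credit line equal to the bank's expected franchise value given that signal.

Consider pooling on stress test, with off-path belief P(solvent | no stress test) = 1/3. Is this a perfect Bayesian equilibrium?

No

At the pooled signal (stress test) the regulator holds the prior 1/2 and pays 1/2·201 + 1/2·81 = 141. Off-path (no stress test) belief 1/3 gives 1/3·201 + 2/3·81 = 121.
Solvent: stress test gives 141 − 72 = 69; no stress test gives 121 − 20 = 101. Deviates. ✗
Distressed: stress test gives 141 − 219 = -78; no stress test gives 121 − 21 = 100. Deviates. ✗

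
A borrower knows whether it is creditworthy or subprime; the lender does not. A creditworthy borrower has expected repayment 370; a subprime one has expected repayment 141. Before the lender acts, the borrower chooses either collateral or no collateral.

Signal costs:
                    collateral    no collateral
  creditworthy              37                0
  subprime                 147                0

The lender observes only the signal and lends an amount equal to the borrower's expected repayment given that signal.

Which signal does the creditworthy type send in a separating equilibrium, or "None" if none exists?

None

Try creditworthy → collateral, subprime → no collateral:
  If types separate, collateral earns payment 370 and no collateral earns 141.
  Creditworthy: collateral gives 370 − 37 = 333; no collateral gives 141 − 0 = 141. No deviation. ✓
  Subprime: no collateral gives 141 − 0 = 141; collateral gives 370 − 147 = 223. Would deviate. ✗
Try creditworthy → no collateral, subprime → collateral:
  If types separate, no collateral earns payment 370 and collateral earns 141.
  Creditworthy: no collateral gives 370 − 0 = 370; collateral gives 141 − 37 = 104. No deviation. ✓
  Subprime: collateral gives 141 − 147 = -6; no collateral gives 370 − 0 = 370. Would deviate. ✗
Neither assignment is incentive-compatible.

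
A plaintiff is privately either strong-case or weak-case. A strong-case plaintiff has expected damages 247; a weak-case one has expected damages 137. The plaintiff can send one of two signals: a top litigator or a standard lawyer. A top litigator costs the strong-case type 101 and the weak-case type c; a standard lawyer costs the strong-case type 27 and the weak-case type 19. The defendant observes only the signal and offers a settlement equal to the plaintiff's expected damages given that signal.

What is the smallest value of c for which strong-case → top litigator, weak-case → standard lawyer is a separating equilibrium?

Under separation: top litigator → strong-case (pays 247); standard lawyer → weak-case (pays 137).
Strong-case: 247 − 101 = 146 ≥ 137 − 27 = 110. Holds regardless of c. ✓
Weak-case: 137 − 19 ≥ 247 − c, so c ≥ 247 − 118 = 129.

129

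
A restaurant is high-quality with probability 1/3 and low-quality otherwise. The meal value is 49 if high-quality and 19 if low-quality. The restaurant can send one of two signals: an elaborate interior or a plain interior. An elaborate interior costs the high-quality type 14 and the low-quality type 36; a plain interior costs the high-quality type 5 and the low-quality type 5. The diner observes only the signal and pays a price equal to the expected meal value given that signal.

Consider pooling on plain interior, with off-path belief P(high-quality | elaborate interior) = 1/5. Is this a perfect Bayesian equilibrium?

Yes

At the pooled signal (plain interior) the diner holds the prior 1/3 and pays 1/3·49 + 2/3·19 = 29. Off-path (elaborate interior) belief 1/5 gives 1/5·49 + 4/5·19 = 25.
High-quality: plain interior gives 29 − 5 = 24; elaborate interior gives 25 − 14 = 11. Stays. ✓
Low-quality: plain interior gives 29 − 5 = 24; elaborate interior gives 25 − 36 = -11. Stays. ✓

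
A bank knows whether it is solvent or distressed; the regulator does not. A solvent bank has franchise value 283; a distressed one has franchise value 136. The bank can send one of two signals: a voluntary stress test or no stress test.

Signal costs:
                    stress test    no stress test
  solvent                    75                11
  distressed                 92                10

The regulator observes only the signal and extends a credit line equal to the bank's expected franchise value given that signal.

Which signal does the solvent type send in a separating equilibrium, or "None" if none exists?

None

Try solvent → stress test, distressed → no stress test:
  If types separate, stress test earns payment 283 and no stress test earns 136.
  Solvent: stress test gives 283 − 75 = 208; no stress test gives 136 − 11 = 125. No deviation. ✓
  Distressed: no stress test gives 136 − 10 = 126; stress test gives 283 − 92 = 191. Would deviate. ✗
Try solvent → no stress test, distressed → stress test:
  If types separate, no stress test earns payment 283 and stress test earns 136.
  Solvent: no stress test gives 283 − 11 = 272; stress test gives 136 − 75 = 61. No deviation. ✓
  Distressed: stress test gives 136 − 92 = 44; no stress test gives 283 − 10 = 273. Would deviate. ✗
Neither assignment is incentive-compatible.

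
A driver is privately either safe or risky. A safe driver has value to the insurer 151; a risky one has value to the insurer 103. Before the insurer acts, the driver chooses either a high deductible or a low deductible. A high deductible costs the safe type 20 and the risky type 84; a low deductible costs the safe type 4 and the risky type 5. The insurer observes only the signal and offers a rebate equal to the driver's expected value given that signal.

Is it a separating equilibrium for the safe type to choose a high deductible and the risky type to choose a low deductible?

Yes

If types separate, high deductible earns payment 151 and low deductible earns 103.
Safe: high deductible gives 151 − 20 = 131; low deductible gives 103 − 4 = 99. No deviation. ✓
Risky: low deductible gives 103 − 5 = 98; high deductible gives 151 − 84 = 67. No deviation. ✓
Both incentive constraints hold.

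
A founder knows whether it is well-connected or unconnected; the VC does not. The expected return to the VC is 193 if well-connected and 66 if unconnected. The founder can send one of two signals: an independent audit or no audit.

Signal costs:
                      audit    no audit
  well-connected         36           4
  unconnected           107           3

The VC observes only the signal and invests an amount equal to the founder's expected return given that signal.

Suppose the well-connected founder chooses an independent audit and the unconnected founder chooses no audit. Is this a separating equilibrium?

If types separate, audit earns payment 193 and no audit earns 66.
Well-connected: audit gives 193 − 36 = 157; no audit gives 66 − 4 = 62. No deviation. ✓
Unconnected: no audit gives 66 − 3 = 63; audit gives 193 − 107 = 86. Would deviate. ✗

No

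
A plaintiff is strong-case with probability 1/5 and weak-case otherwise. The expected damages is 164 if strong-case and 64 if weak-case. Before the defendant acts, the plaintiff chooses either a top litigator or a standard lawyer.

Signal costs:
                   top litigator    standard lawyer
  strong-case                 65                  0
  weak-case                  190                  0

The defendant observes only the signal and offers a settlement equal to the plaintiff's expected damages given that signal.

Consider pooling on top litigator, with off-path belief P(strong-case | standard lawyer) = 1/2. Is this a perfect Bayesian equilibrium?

No

At the pooled signal (top litigator) the defendant holds the prior 1/5 and pays 1/5·164 + 4/5·64 = 84. Off-path (standard lawyer) belief 1/2 gives 1/2·164 + 1/2·64 = 114.
Strong-case: top litigator gives 84 − 65 = 19; standard lawyer gives 114 − 0 = 114. Deviates. ✗
Weak-case: top litigator gives 84 − 190 = -106; standard lawyer gives 114 − 0 = 114. Deviates. ✗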